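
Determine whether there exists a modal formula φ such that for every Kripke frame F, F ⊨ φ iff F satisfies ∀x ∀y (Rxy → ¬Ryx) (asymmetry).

Not modally definable

Any modally definable frame class is closed under surjective bounded morphisms.
The 4-cycle (worlds 0,1,2,3 with 0→1→2→3→0) is asymmetric. Mapping every world to a single reflexive point • is a surjective bounded morphism, and the reflexive point is not asymmetric (R•• but asymmetry requires ¬R••).
So the class is not modally definable.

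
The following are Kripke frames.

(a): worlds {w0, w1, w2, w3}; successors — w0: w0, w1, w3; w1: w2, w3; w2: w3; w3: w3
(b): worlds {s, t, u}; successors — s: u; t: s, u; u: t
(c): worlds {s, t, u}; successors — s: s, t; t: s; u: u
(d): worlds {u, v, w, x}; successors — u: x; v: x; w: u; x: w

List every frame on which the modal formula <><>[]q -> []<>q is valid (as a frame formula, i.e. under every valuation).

(a), (c)

Frame correspondent (Sahlqvist): forall x forall y forall z ((x R^2 y & xRz) -> exists w (yRw & zRw)) — i.e. a generalized confluence (Geach) condition.
(a): holds.
(b): fails — sR²t, sRu but no w with tRw and uRw.
(c): holds.
(d): fails — uR²w, uRx but no t with wRt and xRt.
Valid on: (a), (c).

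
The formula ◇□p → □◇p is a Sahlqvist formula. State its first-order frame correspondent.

Convergence

This schema is the .2 axiom.
It corresponds to convergence: ∀x ∀y ∀z (Rxy ∧ Rxz → ∃w (Ryw ∧ Rzw)).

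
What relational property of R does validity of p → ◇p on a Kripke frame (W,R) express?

Replacing p by ¬p and contraposing gives the equivalent schema □p → p.
Suppose □p→p is valid. At any x set V(p)={w : Rxw}. Then □p holds at x, so p holds at x, i.e. Rxx.
Conversely, any frame satisfying ∀x Rxx validates the schema.
Frame condition: ∀x Rxx.

reflexivity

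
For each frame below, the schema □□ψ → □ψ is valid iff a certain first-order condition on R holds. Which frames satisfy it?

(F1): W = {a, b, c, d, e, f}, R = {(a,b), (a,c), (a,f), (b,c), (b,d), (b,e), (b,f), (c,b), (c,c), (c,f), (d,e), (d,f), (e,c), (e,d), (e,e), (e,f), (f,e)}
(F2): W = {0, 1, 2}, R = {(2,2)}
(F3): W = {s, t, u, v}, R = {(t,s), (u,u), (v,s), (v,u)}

(F1), (F2)

Frame correspondent (Sahlqvist): ∀x ∀y (Rxy → ∃z (Rxz ∧ Rzy)) — i.e. density.
(F1): condition met.
(F2): condition met.
(F3): fails — Rvs but no z with Rvz and Rzs.
Valid on: (F1), (F2).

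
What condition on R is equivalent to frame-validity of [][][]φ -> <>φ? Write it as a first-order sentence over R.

This is a Sahlqvist (Geach-type) schema ◇^0□^3φ → □^0◇^1φ.
First-order correspondent: forall x exists w (x R^3 w & xRw).

forall x exists w (x R^3 w & xRw)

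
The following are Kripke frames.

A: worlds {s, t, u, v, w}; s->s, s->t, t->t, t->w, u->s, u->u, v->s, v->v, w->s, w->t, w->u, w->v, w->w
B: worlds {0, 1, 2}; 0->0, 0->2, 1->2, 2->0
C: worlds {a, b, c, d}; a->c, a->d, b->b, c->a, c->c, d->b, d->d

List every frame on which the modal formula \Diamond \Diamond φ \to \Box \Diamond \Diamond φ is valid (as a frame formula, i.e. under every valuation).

Frame correspondent (Sahlqvist): \forall x \forall y \forall z ((x R^2 y \wedge xRz) \to \exists w (y = w \wedge z R^2 w)) — i.e. a generalized confluence (Geach) condition.
A: fails — uR²u, uRs but no w* with u=w* and sR²w*.
B: holds.
C: fails — aR²a, aRd but no w with a=w and dR²w.
Valid on: B.

B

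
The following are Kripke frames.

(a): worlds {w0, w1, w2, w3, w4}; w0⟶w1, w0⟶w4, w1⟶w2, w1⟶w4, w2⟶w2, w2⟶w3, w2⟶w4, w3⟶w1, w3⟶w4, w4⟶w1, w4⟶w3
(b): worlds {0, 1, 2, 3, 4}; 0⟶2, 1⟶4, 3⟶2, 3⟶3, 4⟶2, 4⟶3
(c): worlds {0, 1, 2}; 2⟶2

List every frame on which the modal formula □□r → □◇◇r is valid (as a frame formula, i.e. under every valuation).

Frame correspondent (Sahlqvist): ∀x ∀z (xRz → ∃w (xR²w ∧ zR²w)) — i.e. a generalized confluence (Geach) condition.
(a): holds.
(b): fails — 0R2 but no w with 0R²w and 2R²w.
(c): holds.
Valid on: (a), (c).

(a), (c)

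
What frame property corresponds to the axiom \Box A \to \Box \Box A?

Transitivity

Suppose □A→□□A is valid. Take Rxy, Ryz and set V(A)={w : Rxw}. Then □A at x, so □□A at x, so □A at y, so A at z, i.e. Rxz.
Conversely, on a frame with transitivity the schema holds at every world under every valuation.
So the correspondent is transitivity.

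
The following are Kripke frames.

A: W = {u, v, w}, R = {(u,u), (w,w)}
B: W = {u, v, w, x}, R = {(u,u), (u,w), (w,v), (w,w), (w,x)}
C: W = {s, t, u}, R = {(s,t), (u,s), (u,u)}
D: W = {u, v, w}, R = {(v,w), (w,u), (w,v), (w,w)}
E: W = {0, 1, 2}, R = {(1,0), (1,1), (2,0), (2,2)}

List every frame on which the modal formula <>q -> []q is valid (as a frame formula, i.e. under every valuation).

Frame correspondent (Sahlqvist): forall x forall y forall z (Rxy & Rxz -> y = z) — i.e. partial functionality.
A: ✓.
B: fails — u sees both u and w.
C: fails — u sees both s and u.
D: fails — w sees both u and v.
E: fails — 1 sees both 0 and 1.

A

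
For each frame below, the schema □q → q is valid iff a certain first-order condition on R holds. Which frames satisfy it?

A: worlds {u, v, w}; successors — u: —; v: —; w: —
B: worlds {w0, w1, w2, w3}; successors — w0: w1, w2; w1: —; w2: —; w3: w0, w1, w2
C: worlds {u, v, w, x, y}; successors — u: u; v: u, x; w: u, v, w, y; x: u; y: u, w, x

none

The schema corresponds to reflexivity: ∀x Rxx.
A: fails — world u does not see itself.
B: fails — world w0 does not see itself.
C: fails — world v does not see itself.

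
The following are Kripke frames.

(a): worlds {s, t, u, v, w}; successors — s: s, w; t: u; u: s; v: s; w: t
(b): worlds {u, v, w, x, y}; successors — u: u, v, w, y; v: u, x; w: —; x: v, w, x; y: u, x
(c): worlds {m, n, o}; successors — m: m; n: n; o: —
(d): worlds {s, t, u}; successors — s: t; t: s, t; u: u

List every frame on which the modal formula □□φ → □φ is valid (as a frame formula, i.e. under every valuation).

(b), (c), (d)

Frame correspondent (Sahlqvist): ∀x ∀y (Rxy → ∃z (Rxz ∧ Rzy)) — i.e. density.
(a): fails — Rwt but no z with Rwz and Rzt.
(b): satisfies the condition.
(c): satisfies the condition.
(d): satisfies the condition.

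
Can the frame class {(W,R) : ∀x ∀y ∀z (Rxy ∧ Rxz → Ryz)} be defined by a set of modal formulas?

The condition is the Euclidean property. A defining modal formula is ◇p → □◇p.
Suppose ◇p→□◇p is valid. Take Rxy, Rxz and set V(p)={y}. Then ◇p at x, so □◇p at x, so ◇p at z, so some w with Rzw has p; w=y, i.e. Rzy. By symmetry of the argument, Ryz.

Yes — defined by ◇p → □◇p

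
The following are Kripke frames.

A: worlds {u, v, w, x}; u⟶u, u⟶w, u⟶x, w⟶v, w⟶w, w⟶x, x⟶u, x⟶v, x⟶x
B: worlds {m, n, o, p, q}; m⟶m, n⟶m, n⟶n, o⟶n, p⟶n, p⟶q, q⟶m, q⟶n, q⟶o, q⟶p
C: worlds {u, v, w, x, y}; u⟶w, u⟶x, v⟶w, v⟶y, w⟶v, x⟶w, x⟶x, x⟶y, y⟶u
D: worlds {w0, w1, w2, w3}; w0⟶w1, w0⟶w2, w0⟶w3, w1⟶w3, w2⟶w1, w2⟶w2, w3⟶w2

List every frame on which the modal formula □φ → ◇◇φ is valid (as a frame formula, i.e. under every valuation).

Frame correspondent (Sahlqvist): ∀x ∃w (xRw ∧ xR²w) — i.e. a generalized confluence (Geach) condition.
A: fails — at v but no t with vRt and vR²t.
B: ✓.
C: fails — at v but no t with vRt and vR²t.
D: fails — at w1 but no w with w1Rw and w1R²w.

B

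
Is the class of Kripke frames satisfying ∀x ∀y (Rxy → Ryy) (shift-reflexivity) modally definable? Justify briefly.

Definable; □(□r → r) defines it

This is a Sahlqvist condition; the T□ axiom □(□r → r) defines it.
Suppose □(□r→r) is valid. Take Rxy and set V(r)={w : Ryw}. Then at y, □r holds; since □(□r→r) at x, □r→r at y, so r at y, i.e. Ryy.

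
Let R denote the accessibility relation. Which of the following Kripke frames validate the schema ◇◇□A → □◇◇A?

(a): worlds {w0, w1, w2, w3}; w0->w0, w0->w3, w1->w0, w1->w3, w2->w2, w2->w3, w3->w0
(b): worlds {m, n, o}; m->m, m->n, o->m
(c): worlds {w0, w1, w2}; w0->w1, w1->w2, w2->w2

The schema corresponds to a generalized confluence (Geach) condition: ∀x ∀y ∀z ((xR²y ∧ xRz) → ∃w (yRw ∧ zR²w)).
(a): holds.
(b): fails — mR²m, mRn but no w with mRw and nR²w.
(c): holds.
Valid on: (a), (c).

(a), (c)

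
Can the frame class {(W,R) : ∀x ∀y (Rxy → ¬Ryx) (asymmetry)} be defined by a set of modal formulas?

If a class were modally definable it would be closed under surjective bounded morphisms (Goldblatt–Thomason).
The 5-cycle (worlds 0,1,2,3,4 with 0→1→2→3→4→0) is asymmetric. Mapping every world to a single reflexive point • is a surjective bounded morphism, and the reflexive point is not asymmetric (R•• but asymmetry requires ¬R••).
So the class is not modally definable.

No — not modally definable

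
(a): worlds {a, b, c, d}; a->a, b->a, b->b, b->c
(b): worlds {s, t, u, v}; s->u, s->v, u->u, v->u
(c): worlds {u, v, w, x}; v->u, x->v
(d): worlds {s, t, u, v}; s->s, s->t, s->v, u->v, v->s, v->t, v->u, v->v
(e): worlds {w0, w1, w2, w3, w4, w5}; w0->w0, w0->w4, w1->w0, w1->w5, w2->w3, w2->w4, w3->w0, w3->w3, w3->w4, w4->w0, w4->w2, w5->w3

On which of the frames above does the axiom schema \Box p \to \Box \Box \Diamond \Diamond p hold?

(b)

This is the axiom for a generalized confluence (Geach) condition; its first-order frame correspondent is \forall x \forall z (x R^2 z \to \exists w (xRw \wedge z R^2 w)).
(a): fails — bR²c but no w with bRw and cR²w.
(b): satisfies the condition.
(c): fails — xR²u but no t with xRt and uR²t.
(d): fails — sR²t but no w with sRw and tR²w.
(e): fails — w5R²w0 but no w with w5Rw and w0R²w.
Valid on: (b).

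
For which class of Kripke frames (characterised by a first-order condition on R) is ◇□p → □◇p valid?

Suppose ◇□p→□◇p is valid. Take Rxy, Rxz and set V(p)={w : Ryw}. Then □p at y so ◇□p at x, so □◇p at x, so ◇p at z, giving w with Rzw and Ryw.
Conversely, on a frame with convergence the schema holds at every world under every valuation.
So the correspondent is convergence.

Convergence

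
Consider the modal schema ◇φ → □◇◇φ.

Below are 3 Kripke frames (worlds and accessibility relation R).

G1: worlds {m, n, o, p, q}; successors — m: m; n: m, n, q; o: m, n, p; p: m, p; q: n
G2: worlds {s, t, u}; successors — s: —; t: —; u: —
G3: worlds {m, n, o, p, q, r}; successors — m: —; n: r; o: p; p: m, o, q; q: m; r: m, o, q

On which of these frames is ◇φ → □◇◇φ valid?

This is the axiom for a generalized confluence (Geach) condition; its first-order frame correspondent is ∀x ∀y ∀z ((xRy ∧ xRz) → ∃w (y = w ∧ zR²w)).
G1: fails — nRn, nRm but no w with n=w and mR²w.
G2: satisfies the condition.
G3: fails — nRr, nRr but no w with r=w and rR²w.
Valid on: G2.

G2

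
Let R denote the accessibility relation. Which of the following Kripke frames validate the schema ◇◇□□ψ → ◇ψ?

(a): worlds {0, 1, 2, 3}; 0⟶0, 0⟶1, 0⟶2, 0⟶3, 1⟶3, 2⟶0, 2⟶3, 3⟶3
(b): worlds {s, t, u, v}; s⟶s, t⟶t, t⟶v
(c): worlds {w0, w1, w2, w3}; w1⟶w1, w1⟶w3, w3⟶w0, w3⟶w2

(a)

This is the axiom for a generalized confluence (Geach) condition; its first-order frame correspondent is ∀x ∀y (xR²y → ∃w (yR²w ∧ xRw)).
(a): holds.
(b): fails — tR²v but no w with vR²w and tRw.
(c): fails — w1R²w0 but no w with w0R²w and w1Rw.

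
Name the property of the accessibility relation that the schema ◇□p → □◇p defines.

This is the .2 axiom.
Its frame correspondent is convergence — ∀x ∀y ∀z (Rxy ∧ Rxz → ∃w (Ryw ∧ Rzw)).

convergence: ∀x ∀y ∀z (Rxy ∧ Rxz → ∃w (Ryw ∧ Rzw))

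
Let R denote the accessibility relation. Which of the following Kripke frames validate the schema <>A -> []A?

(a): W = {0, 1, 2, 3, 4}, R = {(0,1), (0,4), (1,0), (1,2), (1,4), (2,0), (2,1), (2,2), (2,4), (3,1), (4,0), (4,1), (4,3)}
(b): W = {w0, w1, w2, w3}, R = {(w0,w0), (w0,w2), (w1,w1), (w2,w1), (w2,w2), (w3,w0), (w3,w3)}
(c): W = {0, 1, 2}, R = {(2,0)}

The schema corresponds to partial functionality: forall x forall y forall z (Rxy & Rxz -> y = z).
(a): fails — 0 sees both 1 and 4.
(b): fails — w0 sees both w0 and w2.
(c): satisfies the condition.

(c)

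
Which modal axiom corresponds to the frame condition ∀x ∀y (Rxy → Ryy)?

A defining formula is □(□p → p) (the T□ axiom).
Suppose □(□p→p) is valid. Take Rxy and set V(p)={w : Ryw}. Then at y, □p holds; since □(□p→p) at x, □p→p at y, so p at y, i.e. Ryy.

□(□p → p)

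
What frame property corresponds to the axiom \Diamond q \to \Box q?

partial functionality: \forall x \forall y \forall z (Rxy \wedge Rxz \to y = z)

Suppose ◇q→□q is valid. Take Rxy, Rxz and set V(q)={y}. Then ◇q at x, so □q at x, so q at z, i.e. z=y.
Conversely, any frame satisfying \forall x \forall y \forall z (Rxy \wedge Rxz \to y = z) validates the schema.
Frame condition: \forall x \forall y \forall z (Rxy \wedge Rxz \to y = z).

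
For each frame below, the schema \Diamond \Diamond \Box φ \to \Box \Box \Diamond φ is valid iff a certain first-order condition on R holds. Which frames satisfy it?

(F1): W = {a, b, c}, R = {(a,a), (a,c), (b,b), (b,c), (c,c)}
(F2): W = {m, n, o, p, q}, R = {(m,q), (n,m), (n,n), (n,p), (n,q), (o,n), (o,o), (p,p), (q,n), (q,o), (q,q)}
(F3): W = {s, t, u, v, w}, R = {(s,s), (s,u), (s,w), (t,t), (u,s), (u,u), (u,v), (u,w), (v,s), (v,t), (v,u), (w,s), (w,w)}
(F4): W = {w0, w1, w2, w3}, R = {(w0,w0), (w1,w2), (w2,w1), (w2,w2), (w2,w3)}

The schema corresponds to a generalized confluence (Geach) condition: \forall x \forall y \forall z ((x R^2 y \wedge x R^2 z) \to \exists w (yRw \wedge zRw)).
(F1): holds.
(F2): fails — nR²m, nR²o but no w with mRw and oRw.
(F3): fails — uR²s, uR²t but no w* with sRw* and tRw*.
(F4): fails — w1R²w1, w1R²w3 but no w with w1Rw and w3Rw.

(F1)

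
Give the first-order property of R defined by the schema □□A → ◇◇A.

This is a Sahlqvist (Geach-type) schema ◇^0□^2A → □^0◇^2A.
Minimal-valuation argument: fix x; take any y with xR^0y and any z with xR^0z. Set V(A) to the set of worlds R-reachable from y in exactly 2 steps. Then □^2A holds at y, so the antecedent holds at x; validity forces ◇^2A at z, giving a w with zR^2w and yR^2w.
First-order correspondent: ∀x ∃w (xR²w ∧ xR²w).

∀x ∃w (xR²w ∧ xR²w)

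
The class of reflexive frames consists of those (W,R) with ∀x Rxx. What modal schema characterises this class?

□p → p

The condition is reflexivity. The T schema □p → p defines it.
Suppose □p→p is valid. At any x set V(p)={w : Rxw}. Then □p holds at x, so p holds at x, i.e. Rxx.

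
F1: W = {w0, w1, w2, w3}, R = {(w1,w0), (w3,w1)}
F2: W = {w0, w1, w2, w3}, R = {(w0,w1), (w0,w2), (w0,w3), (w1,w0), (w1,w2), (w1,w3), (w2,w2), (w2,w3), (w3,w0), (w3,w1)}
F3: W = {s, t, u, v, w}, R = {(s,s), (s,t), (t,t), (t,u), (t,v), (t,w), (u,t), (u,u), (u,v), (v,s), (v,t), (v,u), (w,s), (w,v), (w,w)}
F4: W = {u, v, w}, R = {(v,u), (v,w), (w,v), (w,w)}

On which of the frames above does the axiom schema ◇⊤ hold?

F2, F3

Frame correspondent (Sahlqvist): ∀x ∃y Rxy — i.e. seriality.
F1: fails — world w0 has no successor.
F2: holds.
F3: holds.
F4: fails — world u has no successor.
Valid on: F2, F3.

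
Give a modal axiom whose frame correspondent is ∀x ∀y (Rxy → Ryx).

s → □◇s

The condition is symmetry. The B schema s → □◇s defines it.
Suppose s→□◇s is valid. Take Rxy and set V(s)={x}. Then s at x, so □◇s at x, so ◇s at y, so some z with Ryz has s; z=x, i.e. Ryx.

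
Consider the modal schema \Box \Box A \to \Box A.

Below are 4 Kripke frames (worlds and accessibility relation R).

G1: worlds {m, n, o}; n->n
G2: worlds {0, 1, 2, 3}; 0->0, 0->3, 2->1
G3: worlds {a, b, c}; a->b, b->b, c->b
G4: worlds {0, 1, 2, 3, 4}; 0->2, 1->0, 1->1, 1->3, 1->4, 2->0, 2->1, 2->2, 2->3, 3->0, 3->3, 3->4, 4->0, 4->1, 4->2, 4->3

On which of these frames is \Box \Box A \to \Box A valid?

The schema corresponds to density: \forall x \forall y (Rxy \to \exists z (Rxz \wedge Rzy)).
G1: satisfies the condition.
G2: fails — R21 but no z with R2z and Rz1.
G3: satisfies the condition.
G4: satisfies the condition.

G1, G3, G4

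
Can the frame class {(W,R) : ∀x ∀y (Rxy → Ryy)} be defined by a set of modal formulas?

The condition is shift-reflexivity. A defining modal formula is □(□r → r).
Suppose □(□r→r) is valid. Take Rxy and set V(r)={w : Ryw}. Then at y, □r holds; since □(□r→r) at x, □r→r at y, so r at y, i.e. Ryy.

Yes — defined by □(□r → r)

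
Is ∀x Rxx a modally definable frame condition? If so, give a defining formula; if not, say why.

This is a Sahlqvist condition; the T axiom □q → q defines it.

Yes, by □q → q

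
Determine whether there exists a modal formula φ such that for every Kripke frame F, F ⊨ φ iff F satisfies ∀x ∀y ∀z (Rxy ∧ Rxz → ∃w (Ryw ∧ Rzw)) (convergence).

This is a Sahlqvist condition; the .2 axiom ◇□q → □◇q defines it.

Yes — defined by ◇□q → □◇q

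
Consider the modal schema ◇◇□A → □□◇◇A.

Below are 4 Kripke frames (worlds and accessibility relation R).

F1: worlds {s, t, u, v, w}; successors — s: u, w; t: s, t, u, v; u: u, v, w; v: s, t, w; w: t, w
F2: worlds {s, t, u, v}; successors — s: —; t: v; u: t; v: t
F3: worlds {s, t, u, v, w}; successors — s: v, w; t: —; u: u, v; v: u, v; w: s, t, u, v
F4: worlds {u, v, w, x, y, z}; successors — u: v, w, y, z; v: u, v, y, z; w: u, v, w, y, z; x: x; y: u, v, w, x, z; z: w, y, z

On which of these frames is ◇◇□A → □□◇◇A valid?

The schema corresponds to a generalized confluence (Geach) condition: ∀x ∀y ∀z ((xR²y ∧ xR²z) → ∃w (yRw ∧ zR²w)).
F1: satisfies the condition.
F2: fails — tR²t, tR²t but no w with tRw and tR²w.
F3: fails — sR²s, sR²t but no w* with sRw* and tR²w*.
F4: fails — uR²u, uR²x but no t with uRt and xR²t.

F1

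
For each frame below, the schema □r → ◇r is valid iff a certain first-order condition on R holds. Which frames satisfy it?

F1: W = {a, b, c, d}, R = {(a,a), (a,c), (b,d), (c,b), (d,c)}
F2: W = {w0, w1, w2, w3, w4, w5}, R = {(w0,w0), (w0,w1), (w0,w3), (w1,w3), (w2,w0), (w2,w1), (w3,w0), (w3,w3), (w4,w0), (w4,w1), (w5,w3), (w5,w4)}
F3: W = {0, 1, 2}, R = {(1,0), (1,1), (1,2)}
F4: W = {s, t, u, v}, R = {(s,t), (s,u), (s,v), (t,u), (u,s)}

This is the axiom for seriality; its first-order frame correspondent is ∀x ∃y Rxy.
F1: ✓.
F2: ✓.
F3: fails — world 0 has no successor.
F4: fails — world v has no successor.
Valid on: F1, F2.

F1, F2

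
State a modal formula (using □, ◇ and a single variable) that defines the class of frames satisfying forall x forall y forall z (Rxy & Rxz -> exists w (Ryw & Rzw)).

◇□ψ → □◇ψ

This is convergence; the standard corresponding axiom is .2: ◇□ψ → □◇ψ.
Suppose ◇□ψ→□◇ψ is valid. Take Rxy, Rxz and set V(ψ)={w : Ryw}. Then □ψ at y so ◇□ψ at x, so □◇ψ at x, so ◇ψ at z, giving w with Rzw and Ryw.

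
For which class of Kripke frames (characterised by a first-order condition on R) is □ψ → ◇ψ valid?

Suppose □ψ→◇ψ is valid. At any x set V(ψ)=W. Then □ψ at x, so ◇ψ at x, so x has a successor.

Seriality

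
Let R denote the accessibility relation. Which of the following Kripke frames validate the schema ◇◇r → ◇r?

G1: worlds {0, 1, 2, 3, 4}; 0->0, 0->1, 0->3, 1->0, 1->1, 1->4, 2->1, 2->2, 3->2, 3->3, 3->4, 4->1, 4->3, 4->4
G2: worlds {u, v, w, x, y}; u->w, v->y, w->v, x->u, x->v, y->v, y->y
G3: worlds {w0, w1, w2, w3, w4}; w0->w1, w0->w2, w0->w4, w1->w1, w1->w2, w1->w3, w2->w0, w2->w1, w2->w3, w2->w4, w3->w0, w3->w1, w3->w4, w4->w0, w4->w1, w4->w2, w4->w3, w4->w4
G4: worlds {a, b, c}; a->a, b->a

The schema corresponds to transitivity: ∀x ∀y ∀z (Rxy ∧ Ryz → Rxz).
G1: fails — R10 and R03 but not R13.
G2: fails — Ruw and Rwv but not Ruv.
G3: fails — Rw1w2 and Rw2w4 but not Rw1w4.
G4: holds.
Valid on: G4.

G4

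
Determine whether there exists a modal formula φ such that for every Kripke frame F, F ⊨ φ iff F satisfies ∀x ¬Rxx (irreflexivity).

Any modally definable frame class is closed under surjective bounded morphisms.
The 5-cycle (worlds 0,1,2,3,4 with 0→1→2→3→4→0) is irreflexive, and the map sending every world to a single reflexive point • is a surjective bounded morphism (forth: every edge maps to (•,•); back: every world has a successor). So any modal formula valid on the 5-cycle is also valid on the reflexive point, which is not irreflexive.
So the class is not modally definable.

No — not modally definable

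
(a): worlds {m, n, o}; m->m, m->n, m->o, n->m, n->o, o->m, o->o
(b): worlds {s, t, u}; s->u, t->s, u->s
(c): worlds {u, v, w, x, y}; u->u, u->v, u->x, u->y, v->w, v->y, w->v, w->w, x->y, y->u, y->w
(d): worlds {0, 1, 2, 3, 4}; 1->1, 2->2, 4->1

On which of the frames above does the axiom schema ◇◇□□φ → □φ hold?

(a), (d)

This is the axiom for a generalized confluence (Geach) condition; its first-order frame correspondent is ∀x ∀y ∀z ((xR²y ∧ xRz) → ∃w (yR²w ∧ z = w)).
(a): satisfies the condition.
(b): fails — sR²s, sRu but no w with sR²w and u=w.
(c): fails — uR²v, uRx but no t with vR²t and x=t.
(d): satisfies the condition.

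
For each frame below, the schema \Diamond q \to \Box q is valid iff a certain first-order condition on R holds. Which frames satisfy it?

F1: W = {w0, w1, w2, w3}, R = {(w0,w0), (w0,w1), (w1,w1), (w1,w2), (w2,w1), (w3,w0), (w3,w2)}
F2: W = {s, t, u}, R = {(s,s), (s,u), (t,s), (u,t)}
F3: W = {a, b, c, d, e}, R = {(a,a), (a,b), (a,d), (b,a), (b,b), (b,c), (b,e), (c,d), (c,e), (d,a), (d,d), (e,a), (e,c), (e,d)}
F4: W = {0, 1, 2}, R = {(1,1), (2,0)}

F4

The schema corresponds to partial functionality: \forall x \forall y \forall z (Rxy \wedge Rxz \to y = z).
F1: fails — w0 sees both w0 and w1.
F2: fails — s sees both s and u.
F3: fails — a sees both a and b.
F4: holds.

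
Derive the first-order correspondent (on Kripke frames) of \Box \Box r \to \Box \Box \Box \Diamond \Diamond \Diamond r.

\forall x \forall z (x R^3 z \to \exists w (x R^2 w \wedge z R^3 w))

This is a Sahlqvist (Geach-type) schema ◇^0□^2r → □^3◇^3r.
Minimal-valuation argument: fix x; take any y with xR^0y and any z with xR^3z. Set V(r) to the set of worlds R-reachable from y in exactly 2 steps. Then □^2r holds at y, so the antecedent holds at x; validity forces ◇^3r at z, giving a w with zR^3w and yR^2w.
First-order correspondent: \forall x \forall z (x R^3 z \to \exists w (x R^2 w \wedge z R^3 w)).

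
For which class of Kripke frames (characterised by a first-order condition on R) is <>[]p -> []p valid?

the Euclidean property

Equivalently (dual form): ◇p → □◇p.
Suppose ◇p→□◇p is valid. Take Rxy, Rxz and set V(p)={y}. Then ◇p at x, so □◇p at x, so ◇p at z, so some w with Rzw has p; w=y, i.e. Rzy. By symmetry of the argument, Ryz.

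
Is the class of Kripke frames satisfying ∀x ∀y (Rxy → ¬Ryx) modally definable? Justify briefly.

Any modally definable frame class is closed under surjective bounded morphisms.
The 5-cycle (worlds 0,1,2,3,4 with 0→1→2→3→4→0) is asymmetric. Mapping every world to a single reflexive point • is a surjective bounded morphism, and the reflexive point is not asymmetric (R•• but asymmetry requires ¬R••).
So no modal formula (or set of formulas) defines exactly the asymmetric frames.

Not modally definable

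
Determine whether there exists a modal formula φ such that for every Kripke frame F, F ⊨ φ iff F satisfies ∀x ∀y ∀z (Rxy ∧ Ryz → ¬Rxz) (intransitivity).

Modal frame validity is preserved under surjective bounded morphisms.
The 3-cycle (worlds a,b,c with a→b→c→a) is intransitive. Mapping every world to a single reflexive point • is a surjective bounded morphism; the reflexive point is not intransitive (R••∧R•• but R••).
Hence intransitivity is not modally definable.

Not definable by any modal formula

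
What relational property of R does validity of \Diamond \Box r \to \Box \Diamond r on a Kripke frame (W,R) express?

Convergence

Suppose ◇□r→□◇r is valid. Take Rxy, Rxz and set V(r)={w : Ryw}. Then □r at y so ◇□r at x, so □◇r at x, so ◇r at z, giving w with Rzw and Ryw.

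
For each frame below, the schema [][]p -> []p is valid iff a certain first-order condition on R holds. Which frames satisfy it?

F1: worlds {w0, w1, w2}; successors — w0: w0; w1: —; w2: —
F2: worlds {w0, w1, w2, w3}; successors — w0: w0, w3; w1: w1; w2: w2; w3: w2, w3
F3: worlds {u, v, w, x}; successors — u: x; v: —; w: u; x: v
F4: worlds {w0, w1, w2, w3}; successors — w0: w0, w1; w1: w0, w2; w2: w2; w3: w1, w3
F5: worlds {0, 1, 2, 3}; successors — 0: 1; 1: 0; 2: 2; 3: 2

This is the axiom for density; its first-order frame correspondent is forall x forall y (Rxy -> exists z (Rxz & Rzy)).
F1: satisfies the condition.
F2: satisfies the condition.
F3: fails — Rwu but no z with Rwz and Rzu.
F4: satisfies the condition.
F5: fails — R01 but no z with R0z and Rz1.

F1, F2, F4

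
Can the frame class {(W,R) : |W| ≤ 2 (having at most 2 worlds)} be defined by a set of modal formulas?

No

If a class were modally definable it would be closed under disjoint unions (Goldblatt–Thomason).
Any modal formula valid on each of 3 disjoint one-world frames is valid on their disjoint union (validity is preserved under disjoint unions). Each one-world frame has |W|=1≤2, but the union has |W|=3.
So no modal formula (or set of formulas) defines exactly the |W|≤2 frames.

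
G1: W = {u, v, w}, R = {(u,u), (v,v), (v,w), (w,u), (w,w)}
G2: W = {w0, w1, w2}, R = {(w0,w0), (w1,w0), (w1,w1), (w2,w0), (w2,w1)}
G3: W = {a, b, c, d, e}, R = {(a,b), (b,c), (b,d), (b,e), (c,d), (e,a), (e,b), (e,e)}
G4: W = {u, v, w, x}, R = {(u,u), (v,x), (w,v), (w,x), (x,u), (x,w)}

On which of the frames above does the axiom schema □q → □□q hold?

Frame correspondent (Sahlqvist): ∀x ∀y ∀z (Rxy ∧ Ryz → Rxz) — i.e. transitivity.
G1: fails — Rvw and Rwu but not Rvu.
G2: holds.
G3: fails — Reb and Rbc but not Rec.
G4: fails — Rxw and Rwx but not Rxx.
Valid on: G2.

G2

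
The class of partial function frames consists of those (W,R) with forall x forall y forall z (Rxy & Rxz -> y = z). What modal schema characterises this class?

A defining formula is ◇p → □p (the CD axiom).

◇p → □p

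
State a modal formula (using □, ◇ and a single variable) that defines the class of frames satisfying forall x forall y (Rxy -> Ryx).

s → □◇s

The condition is symmetry. The B schema s → □◇s defines it.
Suppose s→□◇s is valid. Take Rxy and set V(s)={x}. Then s at x, so □◇s at x, so ◇s at y, so some z with Ryz has s; z=x, i.e. Ryx.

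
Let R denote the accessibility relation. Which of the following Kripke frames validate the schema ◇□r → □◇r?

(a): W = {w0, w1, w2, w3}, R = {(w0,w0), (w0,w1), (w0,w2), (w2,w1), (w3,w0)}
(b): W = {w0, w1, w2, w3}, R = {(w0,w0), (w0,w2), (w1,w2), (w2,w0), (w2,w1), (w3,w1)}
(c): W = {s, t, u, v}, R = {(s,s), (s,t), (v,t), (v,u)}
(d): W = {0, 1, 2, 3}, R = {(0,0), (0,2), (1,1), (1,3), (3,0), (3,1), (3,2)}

Frame correspondent (Sahlqvist): ∀x ∀y ∀z (Rxy ∧ Rxz → ∃w (Ryw ∧ Rzw)) — i.e. convergence.
(a): fails — Rw0w1 and Rw0w1 but w1 and w1 have no common successor.
(b): holds.
(c): fails — Rss and Rst but s and t have no common successor.
(d): fails — R00 and R02 but 0 and 2 have no common successor.

(b)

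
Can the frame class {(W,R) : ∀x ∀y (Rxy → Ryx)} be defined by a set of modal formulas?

Yes, by r → □◇r

This is a Sahlqvist condition; the B axiom r → □◇r defines it.
Suppose r→□◇r is valid. Take Rxy and set V(r)={x}. Then r at x, so □◇r at x, so ◇r at y, so some z with Ryz has r; z=x, i.e. Ryx.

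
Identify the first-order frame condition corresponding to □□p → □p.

Suppose □□p→□p is valid. Take Rxy and set V(p)={w : xR²w}. Then □□p at x, so □p at x, so p at y, i.e. ∃z(Rxz∧Rzy).

density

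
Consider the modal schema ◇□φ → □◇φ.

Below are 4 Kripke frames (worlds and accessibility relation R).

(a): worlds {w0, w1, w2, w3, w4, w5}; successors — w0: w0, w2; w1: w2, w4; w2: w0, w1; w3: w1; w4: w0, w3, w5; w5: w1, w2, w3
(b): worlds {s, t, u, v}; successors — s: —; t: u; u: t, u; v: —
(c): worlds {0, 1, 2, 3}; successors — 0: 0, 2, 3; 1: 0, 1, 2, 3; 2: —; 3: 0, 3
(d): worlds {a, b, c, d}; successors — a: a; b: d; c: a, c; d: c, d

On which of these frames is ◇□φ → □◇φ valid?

(b), (d)

This is the axiom for convergence; its first-order frame correspondent is ∀x ∀y ∀z (Rxy ∧ Rxz → ∃w (Ryw ∧ Rzw)).
(a): fails — Rw4w0 and Rw4w3 but w0 and w3 have no common successor.
(b): satisfies the condition.
(c): fails — R00 and R02 but 0 and 2 have no common successor.
(d): satisfies the condition.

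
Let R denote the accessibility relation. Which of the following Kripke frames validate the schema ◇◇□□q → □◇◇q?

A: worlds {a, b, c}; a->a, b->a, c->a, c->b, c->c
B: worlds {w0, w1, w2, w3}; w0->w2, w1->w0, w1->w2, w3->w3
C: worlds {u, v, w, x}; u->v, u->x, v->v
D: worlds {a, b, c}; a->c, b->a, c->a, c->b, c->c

A, D

This is the axiom for a generalized confluence (Geach) condition; its first-order frame correspondent is ∀x ∀y ∀z ((xR²y ∧ xRz) → ∃w (yR²w ∧ zR²w)).
A: satisfies the condition.
B: fails — w1R²w2, w1Rw0 but no w with w2R²w and w0R²w.
C: fails — uR²v, uRx but no t with vR²t and xR²t.
D: satisfies the condition.
Valid on: A, D.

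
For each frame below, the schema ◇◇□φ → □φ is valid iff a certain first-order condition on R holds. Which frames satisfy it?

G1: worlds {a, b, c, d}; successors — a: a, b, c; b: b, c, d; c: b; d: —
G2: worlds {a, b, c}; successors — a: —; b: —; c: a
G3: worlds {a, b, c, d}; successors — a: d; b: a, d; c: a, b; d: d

Frame correspondent (Sahlqvist): ∀x ∀y ∀z ((xR²y ∧ xRz) → ∃w (yRw ∧ z = w)) — i.e. a generalized confluence (Geach) condition.
G1: fails — aR²b, aRa but no w with bRw and a=w.
G2: condition met.
G3: fails — bR²d, bRa but no w with dRw and a=w.
Valid on: G2.

G2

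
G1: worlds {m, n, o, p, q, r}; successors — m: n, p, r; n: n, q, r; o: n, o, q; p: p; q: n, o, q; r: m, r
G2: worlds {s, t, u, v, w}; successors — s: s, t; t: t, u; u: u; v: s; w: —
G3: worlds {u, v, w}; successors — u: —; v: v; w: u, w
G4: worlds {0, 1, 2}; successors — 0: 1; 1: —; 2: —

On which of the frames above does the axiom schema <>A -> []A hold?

G4

Frame correspondent (Sahlqvist): forall x forall y forall z (Rxy & Rxz -> y = z) — i.e. partial functionality.
G1: fails — m sees both n and p.
G2: fails — s sees both s and t.
G3: fails — w sees both u and w.
G4: holds.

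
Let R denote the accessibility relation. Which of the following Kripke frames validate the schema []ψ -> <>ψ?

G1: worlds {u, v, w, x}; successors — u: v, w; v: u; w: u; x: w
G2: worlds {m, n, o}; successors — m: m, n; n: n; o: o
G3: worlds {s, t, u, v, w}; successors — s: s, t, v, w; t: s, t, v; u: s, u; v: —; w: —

G1, G2

The schema corresponds to seriality: forall x exists y Rxy.
G1: satisfies the condition.
G2: satisfies the condition.
G3: fails — world v has no successor.
Valid on: G1, G2.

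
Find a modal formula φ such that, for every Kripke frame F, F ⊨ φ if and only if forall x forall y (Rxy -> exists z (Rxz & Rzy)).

This is density; the standard corresponding axiom is C4: □□q → □q.
Suppose □□q→□q is valid. Take Rxy and set V(q)={w : xR²w}. Then □□q at x, so □q at x, so q at y, i.e. ∃z(Rxz∧Rzy).

□□q → □q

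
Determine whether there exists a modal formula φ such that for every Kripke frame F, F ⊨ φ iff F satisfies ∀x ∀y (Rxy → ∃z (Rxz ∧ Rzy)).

The condition is density. A defining modal formula is □□q → □q.

Yes, by □□q → □q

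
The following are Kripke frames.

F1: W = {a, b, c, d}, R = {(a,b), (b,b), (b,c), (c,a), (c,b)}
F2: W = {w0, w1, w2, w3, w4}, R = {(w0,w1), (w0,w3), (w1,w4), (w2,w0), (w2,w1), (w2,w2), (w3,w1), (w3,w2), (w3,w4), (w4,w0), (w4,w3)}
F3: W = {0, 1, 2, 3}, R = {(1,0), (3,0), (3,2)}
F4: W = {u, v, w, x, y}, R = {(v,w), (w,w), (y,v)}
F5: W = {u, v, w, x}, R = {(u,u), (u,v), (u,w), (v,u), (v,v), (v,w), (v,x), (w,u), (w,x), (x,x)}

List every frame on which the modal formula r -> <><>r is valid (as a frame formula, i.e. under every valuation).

This is the axiom for a generalized confluence (Geach) condition; its first-order frame correspondent is forall x exists w (x = w & x R^2 w).
F1: fails — at a but no w with a=w and aR²w.
F2: fails — at w0 but no w with w0=w and w0R²w.
F3: fails — at 0 but no w with 0=w and 0R²w.
F4: fails — at u but no t with u=t and uR²t.
F5: holds.
Valid on: F5.

F5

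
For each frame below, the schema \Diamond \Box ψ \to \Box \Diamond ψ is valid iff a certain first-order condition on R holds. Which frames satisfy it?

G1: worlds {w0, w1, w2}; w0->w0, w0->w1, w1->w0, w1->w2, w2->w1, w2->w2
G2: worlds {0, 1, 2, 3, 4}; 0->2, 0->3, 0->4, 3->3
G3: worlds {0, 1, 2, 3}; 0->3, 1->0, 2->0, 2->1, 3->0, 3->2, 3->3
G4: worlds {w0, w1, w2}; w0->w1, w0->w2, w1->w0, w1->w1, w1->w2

G1

Frame correspondent (Sahlqvist): \forall x \forall y \forall z (Rxy \wedge Rxz \to \exists w (Ryw \wedge Rzw)) — i.e. convergence.
G1: condition met.
G2: fails — R04 and R04 but 4 and 4 have no common successor.
G3: fails — R20 and R21 but 0 and 1 have no common successor.
G4: fails — Rw0w1 and Rw0w2 but w1 and w2 have no common successor.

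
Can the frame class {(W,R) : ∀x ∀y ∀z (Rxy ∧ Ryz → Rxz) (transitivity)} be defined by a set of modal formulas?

Yes, by □p → □□p

This is a Sahlqvist condition; the 4 axiom □p → □□p defines it.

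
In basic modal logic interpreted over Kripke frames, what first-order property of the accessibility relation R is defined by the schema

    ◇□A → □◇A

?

convergence

Suppose ◇□A→□◇A is valid. Take Rxy, Rxz and set V(A)={w : Ryw}. Then □A at y so ◇□A at x, so □◇A at x, so ◇A at z, giving w with Rzw and Ryw.
Conversely, on a frame with convergence the schema holds at every world under every valuation.
So the correspondent is convergence.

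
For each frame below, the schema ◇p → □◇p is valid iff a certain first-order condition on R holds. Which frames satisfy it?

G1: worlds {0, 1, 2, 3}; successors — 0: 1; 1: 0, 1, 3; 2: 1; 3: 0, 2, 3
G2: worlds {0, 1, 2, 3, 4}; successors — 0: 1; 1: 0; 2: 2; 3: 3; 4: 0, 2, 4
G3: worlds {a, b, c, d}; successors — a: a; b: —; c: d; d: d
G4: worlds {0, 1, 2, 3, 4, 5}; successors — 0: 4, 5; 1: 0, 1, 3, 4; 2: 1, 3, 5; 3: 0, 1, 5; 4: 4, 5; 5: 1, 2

The schema corresponds to the Euclidean property: ∀x ∀y ∀z (Rxy ∧ Rxz → Ryz).
G1: fails — R10 and R10 but not R00.
G2: fails — R01 and R01 but not R11.
G3: ✓.
G4: fails — R05 and R04 but not R54.
Valid on: G3.

G3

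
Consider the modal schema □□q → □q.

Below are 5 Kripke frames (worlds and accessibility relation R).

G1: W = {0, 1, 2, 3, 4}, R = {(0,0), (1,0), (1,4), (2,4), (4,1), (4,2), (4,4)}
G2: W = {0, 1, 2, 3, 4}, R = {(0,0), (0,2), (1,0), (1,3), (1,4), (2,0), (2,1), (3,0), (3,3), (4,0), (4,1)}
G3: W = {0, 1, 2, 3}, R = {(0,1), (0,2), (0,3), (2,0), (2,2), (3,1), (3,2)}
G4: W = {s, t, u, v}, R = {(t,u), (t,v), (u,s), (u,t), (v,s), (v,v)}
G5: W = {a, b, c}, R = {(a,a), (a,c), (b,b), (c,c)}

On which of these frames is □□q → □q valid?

G1, G5

Frame correspondent (Sahlqvist): ∀x ∀y (Rxy → ∃z (Rxz ∧ Rzy)) — i.e. density.
G1: holds.
G2: fails — R14 but no z with R1z and Rz4.
G3: fails — R31 but no z with R3z and Rz1.
G4: fails — Rut but no z with Ruz and Rzt.
G5: holds.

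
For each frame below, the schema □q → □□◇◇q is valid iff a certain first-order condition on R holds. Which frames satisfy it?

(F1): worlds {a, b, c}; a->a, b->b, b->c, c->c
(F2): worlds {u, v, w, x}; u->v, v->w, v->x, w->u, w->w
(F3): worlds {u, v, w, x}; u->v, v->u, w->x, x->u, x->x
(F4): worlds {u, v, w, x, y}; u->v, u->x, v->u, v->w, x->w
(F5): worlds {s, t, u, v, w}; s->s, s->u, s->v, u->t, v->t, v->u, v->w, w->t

This is the axiom for a generalized confluence (Geach) condition; its first-order frame correspondent is ∀x ∀z (xR²z → ∃w (xRw ∧ zR²w)).
(F1): holds.
(F2): fails — uR²x but no t with uRt and xR²t.
(F3): fails — uR²u but no t with uRt and uR²t.
(F4): fails — uR²u but no t with uRt and uR²t.
(F5): fails — sR²t but no w* with sRw* and tR²w*.
Valid on: (F1).

(F1)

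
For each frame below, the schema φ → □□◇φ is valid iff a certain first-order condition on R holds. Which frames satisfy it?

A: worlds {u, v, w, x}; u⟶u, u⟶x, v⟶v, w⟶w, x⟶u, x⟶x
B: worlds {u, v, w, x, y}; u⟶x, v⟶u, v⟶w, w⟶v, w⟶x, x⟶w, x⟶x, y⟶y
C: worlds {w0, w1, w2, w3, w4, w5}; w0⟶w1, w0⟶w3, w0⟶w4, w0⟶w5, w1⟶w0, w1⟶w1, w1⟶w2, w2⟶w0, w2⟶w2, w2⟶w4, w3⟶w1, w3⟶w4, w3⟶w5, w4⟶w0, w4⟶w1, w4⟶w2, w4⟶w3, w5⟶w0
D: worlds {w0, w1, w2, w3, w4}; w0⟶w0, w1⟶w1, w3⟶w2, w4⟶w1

This is the axiom for a generalized confluence (Geach) condition; its first-order frame correspondent is ∀x ∀z (xR²z → ∃w (x = w ∧ zRw)).
A: satisfies the condition.
B: fails — uR²w but no t with u=t and wRt.
C: fails — w0R²w0 but no w with w0=w and w0Rw.
D: fails — w4R²w1 but no w with w4=w and w1Rw.

A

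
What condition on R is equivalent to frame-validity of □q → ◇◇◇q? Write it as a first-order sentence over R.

∀x ∃w (xRw ∧ xR³w)

This is a Sahlqvist (Geach-type) schema ◇^0□^1q → □^0◇^3q.
Minimal-valuation argument: fix x; take any y with xR^0y and any z with xR^0z. Set V(q) to the set of worlds R-reachable from y in exactly 1 step. Then □^1q holds at y, so the antecedent holds at x; validity forces ◇^3q at z, giving a w with zR^3w and yR^1w.
First-order correspondent: ∀x ∃w (xRw ∧ xR³w).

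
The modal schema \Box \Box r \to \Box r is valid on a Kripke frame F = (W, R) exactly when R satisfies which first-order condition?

density

This schema is the C4 axiom.
It corresponds to density: \forall x \forall y (Rxy \to \exists z (Rxz \wedge Rzy)).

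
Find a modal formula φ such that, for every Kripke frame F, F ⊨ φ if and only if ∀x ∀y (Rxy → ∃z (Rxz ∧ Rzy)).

The condition is density. The C4 schema □□s → □s defines it.
Suppose □□s→□s is valid. Take Rxy and set V(s)={w : xR²w}. Then □□s at x, so □s at x, so s at y, i.e. ∃z(Rxz∧Rzy).

□□s → □s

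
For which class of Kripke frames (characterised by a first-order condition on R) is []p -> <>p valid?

Suppose □p→◇p is valid. At any x set V(p)=W. Then □p at x, so ◇p at x, so x has a successor.
Conversely, on a frame with seriality the schema holds at every world under every valuation.
So the correspondent is seriality.

Seriality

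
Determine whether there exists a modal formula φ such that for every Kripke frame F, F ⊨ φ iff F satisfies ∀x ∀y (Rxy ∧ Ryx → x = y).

Modal frame validity is preserved under surjective bounded morphisms.
The 4-cycle (worlds a,b,c,d with a→b→c→d→a) is antisymmetric. Sending even-indexed worlds to a and odd-indexed worlds to b is a surjective bounded morphism onto the two-world frame with a↔b, which is not antisymmetric.
So no modal formula (or set of formulas) defines exactly the antisymmetric frames.

Not modally definable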